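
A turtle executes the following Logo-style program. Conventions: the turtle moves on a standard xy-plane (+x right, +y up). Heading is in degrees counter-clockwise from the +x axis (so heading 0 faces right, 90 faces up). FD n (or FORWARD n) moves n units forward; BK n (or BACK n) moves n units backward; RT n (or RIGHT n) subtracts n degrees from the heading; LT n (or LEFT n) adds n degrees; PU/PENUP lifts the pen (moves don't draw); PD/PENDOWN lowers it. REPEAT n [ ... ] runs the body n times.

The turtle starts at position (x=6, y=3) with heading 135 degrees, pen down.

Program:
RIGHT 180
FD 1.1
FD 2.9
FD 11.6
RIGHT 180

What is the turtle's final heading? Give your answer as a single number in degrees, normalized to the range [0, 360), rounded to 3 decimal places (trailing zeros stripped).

Answer: 135

Derivation:
Executing turtle program step by step:
Start: pos=(6,3), heading=135, pen down
RT 180: heading 135 -> 315
FD 1.1: (6,3) -> (6.778,2.222) [heading=315, draw]
FD 2.9: (6.778,2.222) -> (8.828,0.172) [heading=315, draw]
FD 11.6: (8.828,0.172) -> (17.031,-8.031) [heading=315, draw]
RT 180: heading 315 -> 135
Final: pos=(17.031,-8.031), heading=135, 3 segment(s) drawn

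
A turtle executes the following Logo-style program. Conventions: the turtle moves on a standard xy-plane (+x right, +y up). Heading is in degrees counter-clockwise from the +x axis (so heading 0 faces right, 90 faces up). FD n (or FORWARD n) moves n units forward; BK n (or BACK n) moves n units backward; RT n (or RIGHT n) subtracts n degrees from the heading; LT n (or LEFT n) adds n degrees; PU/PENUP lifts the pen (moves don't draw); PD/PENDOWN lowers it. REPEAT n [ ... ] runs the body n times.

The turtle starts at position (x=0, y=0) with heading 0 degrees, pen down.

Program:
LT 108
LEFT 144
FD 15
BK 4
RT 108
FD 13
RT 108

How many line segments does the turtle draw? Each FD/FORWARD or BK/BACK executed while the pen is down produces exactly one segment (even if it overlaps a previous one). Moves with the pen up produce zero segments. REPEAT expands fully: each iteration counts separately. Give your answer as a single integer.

Answer: 3

Derivation:
Executing turtle program step by step:
Start: pos=(0,0), heading=0, pen down
LT 108: heading 0 -> 108
LT 144: heading 108 -> 252
FD 15: (0,0) -> (-4.635,-14.266) [heading=252, draw]
BK 4: (-4.635,-14.266) -> (-3.399,-10.462) [heading=252, draw]
RT 108: heading 252 -> 144
FD 13: (-3.399,-10.462) -> (-13.916,-2.82) [heading=144, draw]
RT 108: heading 144 -> 36
Final: pos=(-13.916,-2.82), heading=36, 3 segment(s) drawn
Segments drawn: 3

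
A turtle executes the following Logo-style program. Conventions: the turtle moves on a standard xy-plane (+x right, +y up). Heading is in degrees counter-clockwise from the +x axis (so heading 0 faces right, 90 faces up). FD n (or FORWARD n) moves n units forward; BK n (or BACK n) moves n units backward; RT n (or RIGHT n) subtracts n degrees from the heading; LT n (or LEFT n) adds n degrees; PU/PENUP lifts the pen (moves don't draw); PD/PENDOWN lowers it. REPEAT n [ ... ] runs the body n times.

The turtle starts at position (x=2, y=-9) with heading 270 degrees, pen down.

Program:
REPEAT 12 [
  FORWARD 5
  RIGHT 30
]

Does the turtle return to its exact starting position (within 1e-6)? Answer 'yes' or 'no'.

Answer: yes

Derivation:
Executing turtle program step by step:
Start: pos=(2,-9), heading=270, pen down
REPEAT 12 [
  -- iteration 1/12 --
  FD 5: (2,-9) -> (2,-14) [heading=270, draw]
  RT 30: heading 270 -> 240
  -- iteration 2/12 --
  FD 5: (2,-14) -> (-0.5,-18.33) [heading=240, draw]
  RT 30: heading 240 -> 210
  -- iteration 3/12 --
  FD 5: (-0.5,-18.33) -> (-4.83,-20.83) [heading=210, draw]
  RT 30: heading 210 -> 180
  -- iteration 4/12 --
  FD 5: (-4.83,-20.83) -> (-9.83,-20.83) [heading=180, draw]
  RT 30: heading 180 -> 150
  -- iteration 5/12 --
  FD 5: (-9.83,-20.83) -> (-14.16,-18.33) [heading=150, draw]
  RT 30: heading 150 -> 120
  -- iteration 6/12 --
  FD 5: (-14.16,-18.33) -> (-16.66,-14) [heading=120, draw]
  RT 30: heading 120 -> 90
  -- iteration 7/12 --
  FD 5: (-16.66,-14) -> (-16.66,-9) [heading=90, draw]
  RT 30: heading 90 -> 60
  -- iteration 8/12 --
  FD 5: (-16.66,-9) -> (-14.16,-4.67) [heading=60, draw]
  RT 30: heading 60 -> 30
  -- iteration 9/12 --
  FD 5: (-14.16,-4.67) -> (-9.83,-2.17) [heading=30, draw]
  RT 30: heading 30 -> 0
  -- iteration 10/12 --
  FD 5: (-9.83,-2.17) -> (-4.83,-2.17) [heading=0, draw]
  RT 30: heading 0 -> 330
  -- iteration 11/12 --
  FD 5: (-4.83,-2.17) -> (-0.5,-4.67) [heading=330, draw]
  RT 30: heading 330 -> 300
  -- iteration 12/12 --
  FD 5: (-0.5,-4.67) -> (2,-9) [heading=300, draw]
  RT 30: heading 300 -> 270
]
Final: pos=(2,-9), heading=270, 12 segment(s) drawn

Start position: (2, -9)
Final position: (2, -9)
Distance = 0; < 1e-6 -> CLOSED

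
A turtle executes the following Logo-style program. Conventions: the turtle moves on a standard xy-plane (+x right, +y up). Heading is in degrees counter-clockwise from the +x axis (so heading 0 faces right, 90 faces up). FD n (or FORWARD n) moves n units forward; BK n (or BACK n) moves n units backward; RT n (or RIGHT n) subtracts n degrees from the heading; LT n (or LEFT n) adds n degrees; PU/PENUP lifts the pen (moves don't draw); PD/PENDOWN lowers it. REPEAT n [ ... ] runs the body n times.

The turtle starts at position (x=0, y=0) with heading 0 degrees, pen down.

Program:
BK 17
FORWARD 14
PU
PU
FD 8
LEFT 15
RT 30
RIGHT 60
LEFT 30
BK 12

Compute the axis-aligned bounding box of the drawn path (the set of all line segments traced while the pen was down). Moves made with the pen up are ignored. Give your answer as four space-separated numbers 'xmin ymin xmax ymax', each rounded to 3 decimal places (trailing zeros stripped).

Executing turtle program step by step:
Start: pos=(0,0), heading=0, pen down
BK 17: (0,0) -> (-17,0) [heading=0, draw]
FD 14: (-17,0) -> (-3,0) [heading=0, draw]
PU: pen up
PU: pen up
FD 8: (-3,0) -> (5,0) [heading=0, move]
LT 15: heading 0 -> 15
RT 30: heading 15 -> 345
RT 60: heading 345 -> 285
LT 30: heading 285 -> 315
BK 12: (5,0) -> (-3.485,8.485) [heading=315, move]
Final: pos=(-3.485,8.485), heading=315, 2 segment(s) drawn

Segment endpoints: x in {-17, -3, 0}, y in {0}
xmin=-17, ymin=0, xmax=0, ymax=0

Answer: -17 0 0 0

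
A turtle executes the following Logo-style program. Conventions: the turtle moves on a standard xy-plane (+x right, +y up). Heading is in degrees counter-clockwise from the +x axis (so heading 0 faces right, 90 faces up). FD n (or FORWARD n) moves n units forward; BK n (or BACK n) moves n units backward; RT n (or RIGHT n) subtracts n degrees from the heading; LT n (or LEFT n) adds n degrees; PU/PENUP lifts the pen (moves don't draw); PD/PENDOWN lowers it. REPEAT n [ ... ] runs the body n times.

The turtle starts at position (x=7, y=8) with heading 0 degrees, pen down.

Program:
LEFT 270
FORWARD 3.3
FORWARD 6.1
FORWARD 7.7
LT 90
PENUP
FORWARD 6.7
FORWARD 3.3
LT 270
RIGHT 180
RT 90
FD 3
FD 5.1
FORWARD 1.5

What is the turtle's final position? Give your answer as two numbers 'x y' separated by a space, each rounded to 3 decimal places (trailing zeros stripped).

Executing turtle program step by step:
Start: pos=(7,8), heading=0, pen down
LT 270: heading 0 -> 270
FD 3.3: (7,8) -> (7,4.7) [heading=270, draw]
FD 6.1: (7,4.7) -> (7,-1.4) [heading=270, draw]
FD 7.7: (7,-1.4) -> (7,-9.1) [heading=270, draw]
LT 90: heading 270 -> 0
PU: pen up
FD 6.7: (7,-9.1) -> (13.7,-9.1) [heading=0, move]
FD 3.3: (13.7,-9.1) -> (17,-9.1) [heading=0, move]
LT 270: heading 0 -> 270
RT 180: heading 270 -> 90
RT 90: heading 90 -> 0
FD 3: (17,-9.1) -> (20,-9.1) [heading=0, move]
FD 5.1: (20,-9.1) -> (25.1,-9.1) [heading=0, move]
FD 1.5: (25.1,-9.1) -> (26.6,-9.1) [heading=0, move]
Final: pos=(26.6,-9.1), heading=0, 3 segment(s) drawn

Answer: 26.6 -9.1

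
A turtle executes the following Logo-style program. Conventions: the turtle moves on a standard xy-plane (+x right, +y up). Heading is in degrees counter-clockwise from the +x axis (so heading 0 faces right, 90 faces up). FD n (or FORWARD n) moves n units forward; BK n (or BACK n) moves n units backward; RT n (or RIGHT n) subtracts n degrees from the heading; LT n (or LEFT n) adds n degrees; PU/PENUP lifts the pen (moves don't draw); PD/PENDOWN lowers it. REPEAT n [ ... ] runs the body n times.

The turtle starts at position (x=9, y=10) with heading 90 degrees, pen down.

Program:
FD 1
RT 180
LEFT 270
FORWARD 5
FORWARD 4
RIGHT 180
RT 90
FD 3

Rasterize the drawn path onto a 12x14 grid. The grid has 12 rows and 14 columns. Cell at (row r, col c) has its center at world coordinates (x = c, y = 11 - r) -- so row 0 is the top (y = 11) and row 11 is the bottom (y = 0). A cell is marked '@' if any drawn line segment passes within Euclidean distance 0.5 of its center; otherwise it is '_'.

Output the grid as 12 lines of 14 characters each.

Segment 0: (9,10) -> (9,11)
Segment 1: (9,11) -> (4,11)
Segment 2: (4,11) -> (0,11)
Segment 3: (0,11) -> (0,8)

Answer: @@@@@@@@@@____
@________@____
@_____________
@_____________
______________
______________
______________
______________
______________
______________
______________
______________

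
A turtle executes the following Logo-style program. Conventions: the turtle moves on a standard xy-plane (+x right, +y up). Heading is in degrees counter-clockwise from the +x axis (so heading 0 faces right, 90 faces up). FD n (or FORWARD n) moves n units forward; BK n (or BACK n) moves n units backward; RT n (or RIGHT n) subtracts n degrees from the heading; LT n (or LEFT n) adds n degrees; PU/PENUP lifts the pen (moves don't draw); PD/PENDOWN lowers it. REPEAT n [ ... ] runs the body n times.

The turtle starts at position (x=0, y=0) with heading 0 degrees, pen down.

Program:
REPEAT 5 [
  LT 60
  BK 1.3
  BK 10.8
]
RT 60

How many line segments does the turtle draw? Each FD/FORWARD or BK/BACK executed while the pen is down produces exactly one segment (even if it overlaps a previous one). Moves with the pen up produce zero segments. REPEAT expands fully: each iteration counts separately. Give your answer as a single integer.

Executing turtle program step by step:
Start: pos=(0,0), heading=0, pen down
REPEAT 5 [
  -- iteration 1/5 --
  LT 60: heading 0 -> 60
  BK 1.3: (0,0) -> (-0.65,-1.126) [heading=60, draw]
  BK 10.8: (-0.65,-1.126) -> (-6.05,-10.479) [heading=60, draw]
  -- iteration 2/5 --
  LT 60: heading 60 -> 120
  BK 1.3: (-6.05,-10.479) -> (-5.4,-11.605) [heading=120, draw]
  BK 10.8: (-5.4,-11.605) -> (0,-20.958) [heading=120, draw]
  -- iteration 3/5 --
  LT 60: heading 120 -> 180
  BK 1.3: (0,-20.958) -> (1.3,-20.958) [heading=180, draw]
  BK 10.8: (1.3,-20.958) -> (12.1,-20.958) [heading=180, draw]
  -- iteration 4/5 --
  LT 60: heading 180 -> 240
  BK 1.3: (12.1,-20.958) -> (12.75,-19.832) [heading=240, draw]
  BK 10.8: (12.75,-19.832) -> (18.15,-10.479) [heading=240, draw]
  -- iteration 5/5 --
  LT 60: heading 240 -> 300
  BK 1.3: (18.15,-10.479) -> (17.5,-9.353) [heading=300, draw]
  BK 10.8: (17.5,-9.353) -> (12.1,0) [heading=300, draw]
]
RT 60: heading 300 -> 240
Final: pos=(12.1,0), heading=240, 10 segment(s) drawn
Segments drawn: 10

Answer: 10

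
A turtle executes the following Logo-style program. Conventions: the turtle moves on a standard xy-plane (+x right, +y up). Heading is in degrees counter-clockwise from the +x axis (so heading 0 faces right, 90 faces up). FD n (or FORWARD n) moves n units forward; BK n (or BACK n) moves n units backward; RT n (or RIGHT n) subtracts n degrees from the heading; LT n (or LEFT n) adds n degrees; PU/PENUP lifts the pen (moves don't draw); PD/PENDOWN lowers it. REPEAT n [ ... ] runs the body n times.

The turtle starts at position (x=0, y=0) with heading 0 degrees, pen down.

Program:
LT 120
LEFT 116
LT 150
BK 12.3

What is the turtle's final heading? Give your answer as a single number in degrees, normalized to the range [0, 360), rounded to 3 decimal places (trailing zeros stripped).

Executing turtle program step by step:
Start: pos=(0,0), heading=0, pen down
LT 120: heading 0 -> 120
LT 116: heading 120 -> 236
LT 150: heading 236 -> 26
BK 12.3: (0,0) -> (-11.055,-5.392) [heading=26, draw]
Final: pos=(-11.055,-5.392), heading=26, 1 segment(s) drawn

Answer: 26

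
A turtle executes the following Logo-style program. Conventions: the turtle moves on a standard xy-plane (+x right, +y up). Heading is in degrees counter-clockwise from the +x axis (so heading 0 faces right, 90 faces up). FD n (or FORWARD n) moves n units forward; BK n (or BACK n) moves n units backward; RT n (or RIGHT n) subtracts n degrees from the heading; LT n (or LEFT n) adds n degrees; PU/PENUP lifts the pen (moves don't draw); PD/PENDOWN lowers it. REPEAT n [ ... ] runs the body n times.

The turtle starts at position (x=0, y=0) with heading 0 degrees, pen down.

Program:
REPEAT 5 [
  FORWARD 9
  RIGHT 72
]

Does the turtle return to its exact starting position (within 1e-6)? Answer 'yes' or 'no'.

Executing turtle program step by step:
Start: pos=(0,0), heading=0, pen down
REPEAT 5 [
  -- iteration 1/5 --
  FD 9: (0,0) -> (9,0) [heading=0, draw]
  RT 72: heading 0 -> 288
  -- iteration 2/5 --
  FD 9: (9,0) -> (11.781,-8.56) [heading=288, draw]
  RT 72: heading 288 -> 216
  -- iteration 3/5 --
  FD 9: (11.781,-8.56) -> (4.5,-13.85) [heading=216, draw]
  RT 72: heading 216 -> 144
  -- iteration 4/5 --
  FD 9: (4.5,-13.85) -> (-2.781,-8.56) [heading=144, draw]
  RT 72: heading 144 -> 72
  -- iteration 5/5 --
  FD 9: (-2.781,-8.56) -> (0,0) [heading=72, draw]
  RT 72: heading 72 -> 0
]
Final: pos=(0,0), heading=0, 5 segment(s) drawn

Start position: (0, 0)
Final position: (0, 0)
Distance = 0; < 1e-6 -> CLOSED

Answer: yes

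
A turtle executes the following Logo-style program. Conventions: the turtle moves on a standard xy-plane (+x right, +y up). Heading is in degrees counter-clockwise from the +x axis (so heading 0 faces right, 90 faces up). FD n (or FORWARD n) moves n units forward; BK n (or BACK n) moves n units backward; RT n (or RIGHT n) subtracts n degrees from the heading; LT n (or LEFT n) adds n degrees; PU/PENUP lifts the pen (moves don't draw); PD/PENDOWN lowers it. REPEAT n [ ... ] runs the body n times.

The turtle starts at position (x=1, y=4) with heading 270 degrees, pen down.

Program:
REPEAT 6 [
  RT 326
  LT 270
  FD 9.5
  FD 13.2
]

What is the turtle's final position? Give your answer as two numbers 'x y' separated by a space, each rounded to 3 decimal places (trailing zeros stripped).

Answer: 3.771 13.664

Derivation:
Executing turtle program step by step:
Start: pos=(1,4), heading=270, pen down
REPEAT 6 [
  -- iteration 1/6 --
  RT 326: heading 270 -> 304
  LT 270: heading 304 -> 214
  FD 9.5: (1,4) -> (-6.876,-1.312) [heading=214, draw]
  FD 13.2: (-6.876,-1.312) -> (-17.819,-8.694) [heading=214, draw]
  -- iteration 2/6 --
  RT 326: heading 214 -> 248
  LT 270: heading 248 -> 158
  FD 9.5: (-17.819,-8.694) -> (-26.627,-5.135) [heading=158, draw]
  FD 13.2: (-26.627,-5.135) -> (-38.866,-0.19) [heading=158, draw]
  -- iteration 3/6 --
  RT 326: heading 158 -> 192
  LT 270: heading 192 -> 102
  FD 9.5: (-38.866,-0.19) -> (-40.841,9.102) [heading=102, draw]
  FD 13.2: (-40.841,9.102) -> (-43.586,22.014) [heading=102, draw]
  -- iteration 4/6 --
  RT 326: heading 102 -> 136
  LT 270: heading 136 -> 46
  FD 9.5: (-43.586,22.014) -> (-36.987,28.848) [heading=46, draw]
  FD 13.2: (-36.987,28.848) -> (-27.817,38.343) [heading=46, draw]
  -- iteration 5/6 --
  RT 326: heading 46 -> 80
  LT 270: heading 80 -> 350
  FD 9.5: (-27.817,38.343) -> (-18.461,36.693) [heading=350, draw]
  FD 13.2: (-18.461,36.693) -> (-5.462,34.401) [heading=350, draw]
  -- iteration 6/6 --
  RT 326: heading 350 -> 24
  LT 270: heading 24 -> 294
  FD 9.5: (-5.462,34.401) -> (-1.598,25.722) [heading=294, draw]
  FD 13.2: (-1.598,25.722) -> (3.771,13.664) [heading=294, draw]
]
Final: pos=(3.771,13.664), heading=294, 12 segment(s) drawn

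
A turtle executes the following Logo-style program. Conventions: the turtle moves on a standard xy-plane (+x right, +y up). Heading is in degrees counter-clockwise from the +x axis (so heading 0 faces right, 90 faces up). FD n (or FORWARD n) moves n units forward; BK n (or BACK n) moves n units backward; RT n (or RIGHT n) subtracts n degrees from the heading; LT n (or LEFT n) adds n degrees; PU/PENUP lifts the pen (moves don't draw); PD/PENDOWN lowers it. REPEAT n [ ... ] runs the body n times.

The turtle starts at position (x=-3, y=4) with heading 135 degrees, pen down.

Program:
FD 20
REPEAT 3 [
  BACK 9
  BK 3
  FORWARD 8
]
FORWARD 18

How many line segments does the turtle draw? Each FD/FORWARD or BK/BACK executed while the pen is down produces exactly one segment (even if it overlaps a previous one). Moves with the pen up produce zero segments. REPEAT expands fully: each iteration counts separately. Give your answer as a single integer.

Answer: 11

Derivation:
Executing turtle program step by step:
Start: pos=(-3,4), heading=135, pen down
FD 20: (-3,4) -> (-17.142,18.142) [heading=135, draw]
REPEAT 3 [
  -- iteration 1/3 --
  BK 9: (-17.142,18.142) -> (-10.778,11.778) [heading=135, draw]
  BK 3: (-10.778,11.778) -> (-8.657,9.657) [heading=135, draw]
  FD 8: (-8.657,9.657) -> (-14.314,15.314) [heading=135, draw]
  -- iteration 2/3 --
  BK 9: (-14.314,15.314) -> (-7.95,8.95) [heading=135, draw]
  BK 3: (-7.95,8.95) -> (-5.828,6.828) [heading=135, draw]
  FD 8: (-5.828,6.828) -> (-11.485,12.485) [heading=135, draw]
  -- iteration 3/3 --
  BK 9: (-11.485,12.485) -> (-5.121,6.121) [heading=135, draw]
  BK 3: (-5.121,6.121) -> (-3,4) [heading=135, draw]
  FD 8: (-3,4) -> (-8.657,9.657) [heading=135, draw]
]
FD 18: (-8.657,9.657) -> (-21.385,22.385) [heading=135, draw]
Final: pos=(-21.385,22.385), heading=135, 11 segment(s) drawn
Segments drawn: 11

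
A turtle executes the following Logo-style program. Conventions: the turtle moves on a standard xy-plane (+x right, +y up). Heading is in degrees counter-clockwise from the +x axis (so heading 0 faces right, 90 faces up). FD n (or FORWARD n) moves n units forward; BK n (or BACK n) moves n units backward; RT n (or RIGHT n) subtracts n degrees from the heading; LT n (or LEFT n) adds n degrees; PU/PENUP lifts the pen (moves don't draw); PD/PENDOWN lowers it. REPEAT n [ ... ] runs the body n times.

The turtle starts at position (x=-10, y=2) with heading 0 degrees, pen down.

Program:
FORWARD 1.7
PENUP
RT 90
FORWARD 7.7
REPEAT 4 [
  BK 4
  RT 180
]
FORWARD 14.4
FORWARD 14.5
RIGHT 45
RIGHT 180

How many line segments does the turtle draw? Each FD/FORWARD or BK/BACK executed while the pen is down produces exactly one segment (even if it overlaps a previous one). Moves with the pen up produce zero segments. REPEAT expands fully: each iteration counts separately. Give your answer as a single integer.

Executing turtle program step by step:
Start: pos=(-10,2), heading=0, pen down
FD 1.7: (-10,2) -> (-8.3,2) [heading=0, draw]
PU: pen up
RT 90: heading 0 -> 270
FD 7.7: (-8.3,2) -> (-8.3,-5.7) [heading=270, move]
REPEAT 4 [
  -- iteration 1/4 --
  BK 4: (-8.3,-5.7) -> (-8.3,-1.7) [heading=270, move]
  RT 180: heading 270 -> 90
  -- iteration 2/4 --
  BK 4: (-8.3,-1.7) -> (-8.3,-5.7) [heading=90, move]
  RT 180: heading 90 -> 270
  -- iteration 3/4 --
  BK 4: (-8.3,-5.7) -> (-8.3,-1.7) [heading=270, move]
  RT 180: heading 270 -> 90
  -- iteration 4/4 --
  BK 4: (-8.3,-1.7) -> (-8.3,-5.7) [heading=90, move]
  RT 180: heading 90 -> 270
]
FD 14.4: (-8.3,-5.7) -> (-8.3,-20.1) [heading=270, move]
FD 14.5: (-8.3,-20.1) -> (-8.3,-34.6) [heading=270, move]
RT 45: heading 270 -> 225
RT 180: heading 225 -> 45
Final: pos=(-8.3,-34.6), heading=45, 1 segment(s) drawn
Segments drawn: 1

Answer: 1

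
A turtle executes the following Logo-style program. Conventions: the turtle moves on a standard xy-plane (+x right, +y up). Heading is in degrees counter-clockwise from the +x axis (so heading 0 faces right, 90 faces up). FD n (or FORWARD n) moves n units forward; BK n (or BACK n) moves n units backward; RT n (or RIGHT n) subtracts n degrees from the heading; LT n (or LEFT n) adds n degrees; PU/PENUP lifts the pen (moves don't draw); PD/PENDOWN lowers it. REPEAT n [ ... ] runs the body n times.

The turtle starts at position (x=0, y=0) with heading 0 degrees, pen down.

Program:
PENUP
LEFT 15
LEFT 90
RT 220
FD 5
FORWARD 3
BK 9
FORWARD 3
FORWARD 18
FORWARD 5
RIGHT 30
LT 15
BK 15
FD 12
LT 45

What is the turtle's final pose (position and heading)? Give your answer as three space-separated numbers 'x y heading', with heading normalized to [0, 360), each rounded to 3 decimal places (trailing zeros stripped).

Executing turtle program step by step:
Start: pos=(0,0), heading=0, pen down
PU: pen up
LT 15: heading 0 -> 15
LT 90: heading 15 -> 105
RT 220: heading 105 -> 245
FD 5: (0,0) -> (-2.113,-4.532) [heading=245, move]
FD 3: (-2.113,-4.532) -> (-3.381,-7.25) [heading=245, move]
BK 9: (-3.381,-7.25) -> (0.423,0.906) [heading=245, move]
FD 3: (0.423,0.906) -> (-0.845,-1.813) [heading=245, move]
FD 18: (-0.845,-1.813) -> (-8.452,-18.126) [heading=245, move]
FD 5: (-8.452,-18.126) -> (-10.565,-22.658) [heading=245, move]
RT 30: heading 245 -> 215
LT 15: heading 215 -> 230
BK 15: (-10.565,-22.658) -> (-0.924,-11.167) [heading=230, move]
FD 12: (-0.924,-11.167) -> (-8.637,-20.36) [heading=230, move]
LT 45: heading 230 -> 275
Final: pos=(-8.637,-20.36), heading=275, 0 segment(s) drawn

Answer: -8.637 -20.36 275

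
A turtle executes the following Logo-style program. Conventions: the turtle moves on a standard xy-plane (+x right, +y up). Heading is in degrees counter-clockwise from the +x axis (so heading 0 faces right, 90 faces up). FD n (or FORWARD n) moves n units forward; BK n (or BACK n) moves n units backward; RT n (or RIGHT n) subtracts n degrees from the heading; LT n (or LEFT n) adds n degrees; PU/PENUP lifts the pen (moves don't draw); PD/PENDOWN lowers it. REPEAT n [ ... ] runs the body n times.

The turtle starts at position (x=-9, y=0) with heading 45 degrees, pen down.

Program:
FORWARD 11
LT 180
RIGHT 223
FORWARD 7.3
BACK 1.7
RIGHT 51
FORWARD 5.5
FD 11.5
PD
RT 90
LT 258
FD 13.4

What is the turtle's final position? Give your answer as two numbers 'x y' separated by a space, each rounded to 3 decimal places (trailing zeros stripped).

Executing turtle program step by step:
Start: pos=(-9,0), heading=45, pen down
FD 11: (-9,0) -> (-1.222,7.778) [heading=45, draw]
LT 180: heading 45 -> 225
RT 223: heading 225 -> 2
FD 7.3: (-1.222,7.778) -> (6.074,8.033) [heading=2, draw]
BK 1.7: (6.074,8.033) -> (4.375,7.974) [heading=2, draw]
RT 51: heading 2 -> 311
FD 5.5: (4.375,7.974) -> (7.983,3.823) [heading=311, draw]
FD 11.5: (7.983,3.823) -> (15.528,-4.856) [heading=311, draw]
PD: pen down
RT 90: heading 311 -> 221
LT 258: heading 221 -> 119
FD 13.4: (15.528,-4.856) -> (9.031,6.863) [heading=119, draw]
Final: pos=(9.031,6.863), heading=119, 6 segment(s) drawn

Answer: 9.031 6.863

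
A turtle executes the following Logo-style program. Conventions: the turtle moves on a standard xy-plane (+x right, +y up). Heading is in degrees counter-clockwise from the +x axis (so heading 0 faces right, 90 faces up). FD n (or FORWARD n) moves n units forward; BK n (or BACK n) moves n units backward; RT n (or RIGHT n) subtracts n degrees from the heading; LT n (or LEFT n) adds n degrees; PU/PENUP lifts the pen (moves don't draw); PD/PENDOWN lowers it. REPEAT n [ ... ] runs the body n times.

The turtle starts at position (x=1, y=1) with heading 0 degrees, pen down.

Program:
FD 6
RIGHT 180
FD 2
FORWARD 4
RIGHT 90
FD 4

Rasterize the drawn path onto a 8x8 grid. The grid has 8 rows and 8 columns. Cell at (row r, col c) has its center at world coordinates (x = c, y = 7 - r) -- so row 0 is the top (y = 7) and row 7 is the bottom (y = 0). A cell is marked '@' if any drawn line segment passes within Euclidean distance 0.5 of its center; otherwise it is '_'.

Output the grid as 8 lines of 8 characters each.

Answer: ________
________
_@______
_@______
_@______
_@______
_@@@@@@@
________

Derivation:
Segment 0: (1,1) -> (7,1)
Segment 1: (7,1) -> (5,1)
Segment 2: (5,1) -> (1,1)
Segment 3: (1,1) -> (1,5)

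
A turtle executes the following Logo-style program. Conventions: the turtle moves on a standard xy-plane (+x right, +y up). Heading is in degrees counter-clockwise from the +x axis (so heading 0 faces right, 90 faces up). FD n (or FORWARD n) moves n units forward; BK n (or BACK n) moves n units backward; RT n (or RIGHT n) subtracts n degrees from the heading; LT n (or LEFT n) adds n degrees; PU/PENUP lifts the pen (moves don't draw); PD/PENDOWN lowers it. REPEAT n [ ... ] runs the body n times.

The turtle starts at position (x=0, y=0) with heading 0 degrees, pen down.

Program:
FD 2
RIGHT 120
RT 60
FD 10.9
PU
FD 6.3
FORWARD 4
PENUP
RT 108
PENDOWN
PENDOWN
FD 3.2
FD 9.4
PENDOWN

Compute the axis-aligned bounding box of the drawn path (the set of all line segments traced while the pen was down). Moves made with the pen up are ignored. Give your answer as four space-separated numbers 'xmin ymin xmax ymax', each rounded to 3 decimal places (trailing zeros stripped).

Answer: -19.2 0 2 11.983

Derivation:
Executing turtle program step by step:
Start: pos=(0,0), heading=0, pen down
FD 2: (0,0) -> (2,0) [heading=0, draw]
RT 120: heading 0 -> 240
RT 60: heading 240 -> 180
FD 10.9: (2,0) -> (-8.9,0) [heading=180, draw]
PU: pen up
FD 6.3: (-8.9,0) -> (-15.2,0) [heading=180, move]
FD 4: (-15.2,0) -> (-19.2,0) [heading=180, move]
PU: pen up
RT 108: heading 180 -> 72
PD: pen down
PD: pen down
FD 3.2: (-19.2,0) -> (-18.211,3.043) [heading=72, draw]
FD 9.4: (-18.211,3.043) -> (-15.306,11.983) [heading=72, draw]
PD: pen down
Final: pos=(-15.306,11.983), heading=72, 4 segment(s) drawn

Segment endpoints: x in {-19.2, -18.211, -15.306, -8.9, 0, 2}, y in {0, 0, 0, 3.043, 11.983}
xmin=-19.2, ymin=0, xmax=2, ymax=11.983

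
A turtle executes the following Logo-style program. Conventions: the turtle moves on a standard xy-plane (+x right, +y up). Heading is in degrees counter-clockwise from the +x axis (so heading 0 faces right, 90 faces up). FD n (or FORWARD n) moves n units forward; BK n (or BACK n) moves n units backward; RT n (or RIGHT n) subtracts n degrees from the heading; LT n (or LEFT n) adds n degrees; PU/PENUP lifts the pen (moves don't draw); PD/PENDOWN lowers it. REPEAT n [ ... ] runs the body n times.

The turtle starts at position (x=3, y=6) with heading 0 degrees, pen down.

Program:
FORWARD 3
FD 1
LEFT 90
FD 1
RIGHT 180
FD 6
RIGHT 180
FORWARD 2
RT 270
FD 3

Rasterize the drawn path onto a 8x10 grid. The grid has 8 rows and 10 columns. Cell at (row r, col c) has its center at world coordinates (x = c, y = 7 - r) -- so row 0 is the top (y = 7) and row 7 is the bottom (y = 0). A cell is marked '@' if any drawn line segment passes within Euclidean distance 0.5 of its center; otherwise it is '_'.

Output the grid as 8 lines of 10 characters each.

Segment 0: (3,6) -> (6,6)
Segment 1: (6,6) -> (7,6)
Segment 2: (7,6) -> (7,7)
Segment 3: (7,7) -> (7,1)
Segment 4: (7,1) -> (7,3)
Segment 5: (7,3) -> (4,3)

Answer: _______@__
___@@@@@__
_______@__
_______@__
____@@@@__
_______@__
_______@__
__________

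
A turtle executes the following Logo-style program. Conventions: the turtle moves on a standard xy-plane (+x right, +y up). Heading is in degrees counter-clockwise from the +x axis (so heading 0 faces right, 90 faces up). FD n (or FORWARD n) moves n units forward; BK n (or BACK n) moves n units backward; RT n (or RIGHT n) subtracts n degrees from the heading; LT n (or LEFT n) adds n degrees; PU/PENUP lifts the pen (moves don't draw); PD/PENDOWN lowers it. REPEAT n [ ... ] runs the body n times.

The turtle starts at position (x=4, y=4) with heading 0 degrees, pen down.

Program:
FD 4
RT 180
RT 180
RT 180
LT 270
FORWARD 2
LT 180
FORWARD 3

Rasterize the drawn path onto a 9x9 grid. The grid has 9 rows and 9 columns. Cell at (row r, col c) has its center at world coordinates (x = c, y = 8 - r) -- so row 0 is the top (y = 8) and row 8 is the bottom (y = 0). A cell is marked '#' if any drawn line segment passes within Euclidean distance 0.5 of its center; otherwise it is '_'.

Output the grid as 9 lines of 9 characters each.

Answer: _________
_________
________#
________#
____#####
________#
_________
_________
_________

Derivation:
Segment 0: (4,4) -> (8,4)
Segment 1: (8,4) -> (8,6)
Segment 2: (8,6) -> (8,3)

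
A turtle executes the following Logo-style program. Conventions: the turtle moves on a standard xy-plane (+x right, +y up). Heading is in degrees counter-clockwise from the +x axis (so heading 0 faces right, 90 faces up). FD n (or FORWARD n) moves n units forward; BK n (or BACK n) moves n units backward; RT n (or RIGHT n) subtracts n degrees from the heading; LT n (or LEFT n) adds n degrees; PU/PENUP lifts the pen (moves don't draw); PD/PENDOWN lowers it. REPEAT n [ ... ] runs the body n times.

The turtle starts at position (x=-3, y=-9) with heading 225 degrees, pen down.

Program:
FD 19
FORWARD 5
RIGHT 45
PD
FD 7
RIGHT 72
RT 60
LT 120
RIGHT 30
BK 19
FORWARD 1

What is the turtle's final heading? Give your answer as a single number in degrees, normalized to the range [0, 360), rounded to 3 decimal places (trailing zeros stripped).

Executing turtle program step by step:
Start: pos=(-3,-9), heading=225, pen down
FD 19: (-3,-9) -> (-16.435,-22.435) [heading=225, draw]
FD 5: (-16.435,-22.435) -> (-19.971,-25.971) [heading=225, draw]
RT 45: heading 225 -> 180
PD: pen down
FD 7: (-19.971,-25.971) -> (-26.971,-25.971) [heading=180, draw]
RT 72: heading 180 -> 108
RT 60: heading 108 -> 48
LT 120: heading 48 -> 168
RT 30: heading 168 -> 138
BK 19: (-26.971,-25.971) -> (-12.851,-38.684) [heading=138, draw]
FD 1: (-12.851,-38.684) -> (-13.594,-38.015) [heading=138, draw]
Final: pos=(-13.594,-38.015), heading=138, 5 segment(s) drawn

Answer: 138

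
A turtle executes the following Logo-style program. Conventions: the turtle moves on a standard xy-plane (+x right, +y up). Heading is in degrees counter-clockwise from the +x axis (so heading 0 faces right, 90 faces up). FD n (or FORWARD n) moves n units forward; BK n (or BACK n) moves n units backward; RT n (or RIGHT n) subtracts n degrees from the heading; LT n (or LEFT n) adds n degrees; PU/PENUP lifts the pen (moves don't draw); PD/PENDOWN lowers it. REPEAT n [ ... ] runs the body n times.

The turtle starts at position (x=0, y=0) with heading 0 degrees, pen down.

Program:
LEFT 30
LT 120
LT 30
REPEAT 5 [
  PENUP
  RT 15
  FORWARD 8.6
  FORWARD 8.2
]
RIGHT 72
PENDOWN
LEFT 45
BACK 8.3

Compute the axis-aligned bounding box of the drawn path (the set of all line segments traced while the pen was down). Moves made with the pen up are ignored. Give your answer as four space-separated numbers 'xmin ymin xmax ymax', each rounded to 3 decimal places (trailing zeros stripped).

Executing turtle program step by step:
Start: pos=(0,0), heading=0, pen down
LT 30: heading 0 -> 30
LT 120: heading 30 -> 150
LT 30: heading 150 -> 180
REPEAT 5 [
  -- iteration 1/5 --
  PU: pen up
  RT 15: heading 180 -> 165
  FD 8.6: (0,0) -> (-8.307,2.226) [heading=165, move]
  FD 8.2: (-8.307,2.226) -> (-16.228,4.348) [heading=165, move]
  -- iteration 2/5 --
  PU: pen up
  RT 15: heading 165 -> 150
  FD 8.6: (-16.228,4.348) -> (-23.675,8.648) [heading=150, move]
  FD 8.2: (-23.675,8.648) -> (-30.777,12.748) [heading=150, move]
  -- iteration 3/5 --
  PU: pen up
  RT 15: heading 150 -> 135
  FD 8.6: (-30.777,12.748) -> (-36.858,18.829) [heading=135, move]
  FD 8.2: (-36.858,18.829) -> (-42.656,24.628) [heading=135, move]
  -- iteration 4/5 --
  PU: pen up
  RT 15: heading 135 -> 120
  FD 8.6: (-42.656,24.628) -> (-46.956,32.075) [heading=120, move]
  FD 8.2: (-46.956,32.075) -> (-51.056,39.177) [heading=120, move]
  -- iteration 5/5 --
  PU: pen up
  RT 15: heading 120 -> 105
  FD 8.6: (-51.056,39.177) -> (-53.282,47.484) [heading=105, move]
  FD 8.2: (-53.282,47.484) -> (-55.404,55.404) [heading=105, move]
]
RT 72: heading 105 -> 33
PD: pen down
LT 45: heading 33 -> 78
BK 8.3: (-55.404,55.404) -> (-57.13,47.286) [heading=78, draw]
Final: pos=(-57.13,47.286), heading=78, 1 segment(s) drawn

Segment endpoints: x in {-57.13, -55.404}, y in {47.286, 55.404}
xmin=-57.13, ymin=47.286, xmax=-55.404, ymax=55.404

Answer: -57.13 47.286 -55.404 55.404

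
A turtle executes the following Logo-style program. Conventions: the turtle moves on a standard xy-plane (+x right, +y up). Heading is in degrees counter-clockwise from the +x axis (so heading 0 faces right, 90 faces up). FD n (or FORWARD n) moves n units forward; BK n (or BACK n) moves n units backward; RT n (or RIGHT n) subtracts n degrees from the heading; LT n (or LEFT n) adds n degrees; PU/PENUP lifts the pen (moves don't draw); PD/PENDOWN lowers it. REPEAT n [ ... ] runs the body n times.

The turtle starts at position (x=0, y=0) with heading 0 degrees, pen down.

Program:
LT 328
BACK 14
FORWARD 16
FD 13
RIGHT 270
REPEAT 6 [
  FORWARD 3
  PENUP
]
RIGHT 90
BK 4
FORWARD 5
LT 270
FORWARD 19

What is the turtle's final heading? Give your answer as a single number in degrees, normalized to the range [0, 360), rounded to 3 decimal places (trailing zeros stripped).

Executing turtle program step by step:
Start: pos=(0,0), heading=0, pen down
LT 328: heading 0 -> 328
BK 14: (0,0) -> (-11.873,7.419) [heading=328, draw]
FD 16: (-11.873,7.419) -> (1.696,-1.06) [heading=328, draw]
FD 13: (1.696,-1.06) -> (12.721,-7.949) [heading=328, draw]
RT 270: heading 328 -> 58
REPEAT 6 [
  -- iteration 1/6 --
  FD 3: (12.721,-7.949) -> (14.31,-5.405) [heading=58, draw]
  PU: pen up
  -- iteration 2/6 --
  FD 3: (14.31,-5.405) -> (15.9,-2.861) [heading=58, move]
  PU: pen up
  -- iteration 3/6 --
  FD 3: (15.9,-2.861) -> (17.49,-0.316) [heading=58, move]
  PU: pen up
  -- iteration 4/6 --
  FD 3: (17.49,-0.316) -> (19.08,2.228) [heading=58, move]
  PU: pen up
  -- iteration 5/6 --
  FD 3: (19.08,2.228) -> (20.67,4.772) [heading=58, move]
  PU: pen up
  -- iteration 6/6 --
  FD 3: (20.67,4.772) -> (22.259,7.316) [heading=58, move]
  PU: pen up
]
RT 90: heading 58 -> 328
BK 4: (22.259,7.316) -> (18.867,9.436) [heading=328, move]
FD 5: (18.867,9.436) -> (23.107,6.786) [heading=328, move]
LT 270: heading 328 -> 238
FD 19: (23.107,6.786) -> (13.039,-9.327) [heading=238, move]
Final: pos=(13.039,-9.327), heading=238, 4 segment(s) drawn

Answer: 238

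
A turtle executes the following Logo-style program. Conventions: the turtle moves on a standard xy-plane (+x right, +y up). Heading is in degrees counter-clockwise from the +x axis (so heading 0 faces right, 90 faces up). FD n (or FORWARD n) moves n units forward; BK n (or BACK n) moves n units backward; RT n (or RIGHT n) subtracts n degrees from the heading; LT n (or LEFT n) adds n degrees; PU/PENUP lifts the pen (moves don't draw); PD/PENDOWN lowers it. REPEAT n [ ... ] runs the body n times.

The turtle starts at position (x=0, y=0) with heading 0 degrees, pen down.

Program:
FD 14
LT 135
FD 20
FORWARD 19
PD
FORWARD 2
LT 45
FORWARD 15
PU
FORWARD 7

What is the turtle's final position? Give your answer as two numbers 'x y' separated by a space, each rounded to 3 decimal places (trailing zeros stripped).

Answer: -36.991 28.991

Derivation:
Executing turtle program step by step:
Start: pos=(0,0), heading=0, pen down
FD 14: (0,0) -> (14,0) [heading=0, draw]
LT 135: heading 0 -> 135
FD 20: (14,0) -> (-0.142,14.142) [heading=135, draw]
FD 19: (-0.142,14.142) -> (-13.577,27.577) [heading=135, draw]
PD: pen down
FD 2: (-13.577,27.577) -> (-14.991,28.991) [heading=135, draw]
LT 45: heading 135 -> 180
FD 15: (-14.991,28.991) -> (-29.991,28.991) [heading=180, draw]
PU: pen up
FD 7: (-29.991,28.991) -> (-36.991,28.991) [heading=180, move]
Final: pos=(-36.991,28.991), heading=180, 5 segment(s) drawn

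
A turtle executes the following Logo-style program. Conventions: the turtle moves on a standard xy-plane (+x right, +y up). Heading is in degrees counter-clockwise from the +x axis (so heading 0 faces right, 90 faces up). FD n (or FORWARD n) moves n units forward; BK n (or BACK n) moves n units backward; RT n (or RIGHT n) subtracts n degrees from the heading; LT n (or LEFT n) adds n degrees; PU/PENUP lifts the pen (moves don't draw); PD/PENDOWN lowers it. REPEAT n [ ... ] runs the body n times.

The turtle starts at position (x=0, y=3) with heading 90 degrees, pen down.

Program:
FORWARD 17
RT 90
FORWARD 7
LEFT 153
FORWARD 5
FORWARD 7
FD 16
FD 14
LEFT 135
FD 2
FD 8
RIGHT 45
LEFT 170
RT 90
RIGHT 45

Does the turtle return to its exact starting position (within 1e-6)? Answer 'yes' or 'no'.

Answer: no

Derivation:
Executing turtle program step by step:
Start: pos=(0,3), heading=90, pen down
FD 17: (0,3) -> (0,20) [heading=90, draw]
RT 90: heading 90 -> 0
FD 7: (0,20) -> (7,20) [heading=0, draw]
LT 153: heading 0 -> 153
FD 5: (7,20) -> (2.545,22.27) [heading=153, draw]
FD 7: (2.545,22.27) -> (-3.692,25.448) [heading=153, draw]
FD 16: (-3.692,25.448) -> (-17.948,32.712) [heading=153, draw]
FD 14: (-17.948,32.712) -> (-30.422,39.068) [heading=153, draw]
LT 135: heading 153 -> 288
FD 2: (-30.422,39.068) -> (-29.804,37.165) [heading=288, draw]
FD 8: (-29.804,37.165) -> (-27.332,29.557) [heading=288, draw]
RT 45: heading 288 -> 243
LT 170: heading 243 -> 53
RT 90: heading 53 -> 323
RT 45: heading 323 -> 278
Final: pos=(-27.332,29.557), heading=278, 8 segment(s) drawn

Start position: (0, 3)
Final position: (-27.332, 29.557)
Distance = 38.109; >= 1e-6 -> NOT closed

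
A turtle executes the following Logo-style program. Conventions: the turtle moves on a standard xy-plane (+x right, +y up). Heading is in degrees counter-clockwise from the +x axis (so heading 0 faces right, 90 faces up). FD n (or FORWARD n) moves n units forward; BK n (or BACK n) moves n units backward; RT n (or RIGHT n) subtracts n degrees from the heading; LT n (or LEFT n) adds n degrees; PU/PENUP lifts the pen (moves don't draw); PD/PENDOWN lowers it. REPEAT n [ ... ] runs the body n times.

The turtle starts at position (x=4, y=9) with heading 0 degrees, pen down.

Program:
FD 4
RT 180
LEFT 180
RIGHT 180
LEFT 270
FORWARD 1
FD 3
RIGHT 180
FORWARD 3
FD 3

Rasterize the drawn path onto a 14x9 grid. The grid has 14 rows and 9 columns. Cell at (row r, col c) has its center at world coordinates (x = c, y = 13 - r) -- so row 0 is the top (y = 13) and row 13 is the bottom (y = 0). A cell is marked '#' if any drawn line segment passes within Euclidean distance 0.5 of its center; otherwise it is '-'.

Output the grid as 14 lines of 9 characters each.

Segment 0: (4,9) -> (8,9)
Segment 1: (8,9) -> (8,10)
Segment 2: (8,10) -> (8,13)
Segment 3: (8,13) -> (8,10)
Segment 4: (8,10) -> (8,7)

Answer: --------#
--------#
--------#
--------#
----#####
--------#
--------#
---------
---------
---------
---------
---------
---------
---------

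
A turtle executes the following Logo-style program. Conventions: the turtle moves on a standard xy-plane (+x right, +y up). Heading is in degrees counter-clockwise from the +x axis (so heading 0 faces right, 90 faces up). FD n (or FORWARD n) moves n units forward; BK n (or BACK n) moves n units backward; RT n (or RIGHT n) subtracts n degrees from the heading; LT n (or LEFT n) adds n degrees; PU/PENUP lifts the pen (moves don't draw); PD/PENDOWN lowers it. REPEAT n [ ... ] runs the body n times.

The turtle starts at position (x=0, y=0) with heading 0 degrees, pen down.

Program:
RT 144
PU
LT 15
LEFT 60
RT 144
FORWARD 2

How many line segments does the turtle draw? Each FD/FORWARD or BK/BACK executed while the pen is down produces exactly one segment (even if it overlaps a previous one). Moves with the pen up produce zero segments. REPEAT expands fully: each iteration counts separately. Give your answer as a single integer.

Answer: 0

Derivation:
Executing turtle program step by step:
Start: pos=(0,0), heading=0, pen down
RT 144: heading 0 -> 216
PU: pen up
LT 15: heading 216 -> 231
LT 60: heading 231 -> 291
RT 144: heading 291 -> 147
FD 2: (0,0) -> (-1.677,1.089) [heading=147, move]
Final: pos=(-1.677,1.089), heading=147, 0 segment(s) drawn
Segments drawn: 0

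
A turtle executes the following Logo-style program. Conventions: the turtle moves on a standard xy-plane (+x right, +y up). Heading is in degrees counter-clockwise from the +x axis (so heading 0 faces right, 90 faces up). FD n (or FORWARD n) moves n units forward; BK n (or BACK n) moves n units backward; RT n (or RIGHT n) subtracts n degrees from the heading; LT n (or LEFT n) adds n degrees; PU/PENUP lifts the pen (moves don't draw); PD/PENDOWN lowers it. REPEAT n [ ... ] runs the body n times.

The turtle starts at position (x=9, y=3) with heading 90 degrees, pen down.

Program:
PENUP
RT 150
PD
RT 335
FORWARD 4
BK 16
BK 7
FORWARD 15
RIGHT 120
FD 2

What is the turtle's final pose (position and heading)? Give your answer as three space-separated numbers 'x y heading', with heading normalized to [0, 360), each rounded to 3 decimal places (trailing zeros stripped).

Answer: 3.911 4.449 205

Derivation:
Executing turtle program step by step:
Start: pos=(9,3), heading=90, pen down
PU: pen up
RT 150: heading 90 -> 300
PD: pen down
RT 335: heading 300 -> 325
FD 4: (9,3) -> (12.277,0.706) [heading=325, draw]
BK 16: (12.277,0.706) -> (-0.83,9.883) [heading=325, draw]
BK 7: (-0.83,9.883) -> (-6.564,13.898) [heading=325, draw]
FD 15: (-6.564,13.898) -> (5.723,5.294) [heading=325, draw]
RT 120: heading 325 -> 205
FD 2: (5.723,5.294) -> (3.911,4.449) [heading=205, draw]
Final: pos=(3.911,4.449), heading=205, 5 segment(s) drawn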